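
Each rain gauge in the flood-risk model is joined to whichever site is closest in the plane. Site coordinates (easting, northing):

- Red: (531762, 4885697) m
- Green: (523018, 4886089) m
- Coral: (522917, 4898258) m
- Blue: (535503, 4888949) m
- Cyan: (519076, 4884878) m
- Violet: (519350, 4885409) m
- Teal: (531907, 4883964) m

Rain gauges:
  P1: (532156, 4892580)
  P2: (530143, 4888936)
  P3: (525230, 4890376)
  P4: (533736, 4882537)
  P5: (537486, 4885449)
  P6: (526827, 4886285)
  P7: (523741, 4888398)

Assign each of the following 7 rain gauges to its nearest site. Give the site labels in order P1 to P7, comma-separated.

P1 → Blue (d²=24386570.00)
P2 → Red (d²=13112282.00)
P3 → Green (d²=23271313.00)
P4 → Teal (d²=5381570.00)
P5 → Blue (d²=16182289.00)
P6 → Green (d²=14546897.00)
P7 → Green (d²=5854210.00)

Blue, Red, Green, Teal, Blue, Green, Green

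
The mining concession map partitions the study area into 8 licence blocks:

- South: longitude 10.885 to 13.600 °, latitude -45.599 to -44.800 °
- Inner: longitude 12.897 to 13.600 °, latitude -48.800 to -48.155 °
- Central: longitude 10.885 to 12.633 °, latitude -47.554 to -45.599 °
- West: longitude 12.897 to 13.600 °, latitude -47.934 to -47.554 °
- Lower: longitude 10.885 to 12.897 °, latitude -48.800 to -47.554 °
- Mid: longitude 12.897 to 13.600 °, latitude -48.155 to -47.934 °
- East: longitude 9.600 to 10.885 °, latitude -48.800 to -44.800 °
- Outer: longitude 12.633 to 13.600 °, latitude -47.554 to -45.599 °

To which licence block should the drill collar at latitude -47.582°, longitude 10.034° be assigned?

East

The point has longitude = 10.034 and latitude = -47.582.
Only East satisfies 9.600 ≤ longitude ≤ 10.885 and -48.800 ≤ latitude ≤ -44.800.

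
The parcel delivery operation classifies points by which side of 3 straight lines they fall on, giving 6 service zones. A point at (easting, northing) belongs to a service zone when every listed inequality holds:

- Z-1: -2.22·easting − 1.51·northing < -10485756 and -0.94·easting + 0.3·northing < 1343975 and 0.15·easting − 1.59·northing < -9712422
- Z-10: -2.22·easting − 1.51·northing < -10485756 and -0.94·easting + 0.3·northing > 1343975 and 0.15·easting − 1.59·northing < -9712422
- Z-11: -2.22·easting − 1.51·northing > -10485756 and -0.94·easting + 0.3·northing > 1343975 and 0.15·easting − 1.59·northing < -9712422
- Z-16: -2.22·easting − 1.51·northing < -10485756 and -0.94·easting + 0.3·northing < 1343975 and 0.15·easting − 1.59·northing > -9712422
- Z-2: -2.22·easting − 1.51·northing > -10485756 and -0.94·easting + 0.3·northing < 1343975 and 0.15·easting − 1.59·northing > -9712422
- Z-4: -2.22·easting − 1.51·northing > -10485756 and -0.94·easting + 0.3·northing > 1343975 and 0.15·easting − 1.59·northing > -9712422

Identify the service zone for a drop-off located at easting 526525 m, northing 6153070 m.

Z-4

-2.22·526525 − 1.51·6153070 = -10460021.200, which is > -10485756
-0.94·526525 + 0.3·6153070 = 1350987.500, which is > 1343975
0.15·526525 − 1.59·6153070 = -9704402.550, which is > -9712422
This sign pattern matches Z-4.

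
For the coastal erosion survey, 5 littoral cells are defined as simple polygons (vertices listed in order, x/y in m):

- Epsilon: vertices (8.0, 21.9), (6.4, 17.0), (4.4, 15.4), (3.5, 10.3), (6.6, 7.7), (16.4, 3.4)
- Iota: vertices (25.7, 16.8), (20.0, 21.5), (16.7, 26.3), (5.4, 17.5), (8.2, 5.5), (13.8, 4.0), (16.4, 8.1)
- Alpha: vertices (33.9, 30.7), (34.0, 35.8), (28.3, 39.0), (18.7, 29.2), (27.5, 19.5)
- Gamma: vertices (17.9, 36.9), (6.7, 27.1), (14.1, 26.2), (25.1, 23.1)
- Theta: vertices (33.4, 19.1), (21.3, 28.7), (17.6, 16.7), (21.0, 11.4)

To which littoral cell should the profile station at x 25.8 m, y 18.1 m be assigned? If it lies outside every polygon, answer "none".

Theta

Cast a ray rightward from (25.8, 18.1). For each polygon, the edges (by vertex number in listed order) whose endpoints lie on opposite sides of y = 18.1, where each meets that height, and whether that is right or left of the point:
Epsilon: 1–2 at x≈6.76 (left), 6–1 at x≈9.73 (left) → 0 crossings.
Iota: 1–2 at x≈24.12 (left), 3–4 at x≈6.17 (left) → 0 crossings.
Alpha: no edge straddles that height → 0 crossings.
Gamma: no edge straddles that height → 0 crossings.
Theta: 2–3 at x≈18.03 (left), 4–1 at x≈31.79 (right) → 1 crossing.
Only Theta has an odd count, so the point is inside Theta.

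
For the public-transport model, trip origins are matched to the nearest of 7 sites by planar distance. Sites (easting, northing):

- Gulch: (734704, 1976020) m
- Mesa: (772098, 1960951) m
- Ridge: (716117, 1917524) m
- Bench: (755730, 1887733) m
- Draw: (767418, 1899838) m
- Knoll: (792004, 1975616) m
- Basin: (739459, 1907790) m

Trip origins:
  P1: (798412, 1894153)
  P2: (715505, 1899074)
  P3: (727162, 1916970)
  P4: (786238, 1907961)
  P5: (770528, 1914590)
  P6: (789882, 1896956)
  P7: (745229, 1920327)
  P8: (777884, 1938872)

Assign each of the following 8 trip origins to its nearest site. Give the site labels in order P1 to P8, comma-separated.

Draw, Ridge, Ridge, Draw, Draw, Draw, Basin, Mesa

P1 → Draw (d²=992947261.00)
P2 → Ridge (d²=340777044.00)
P3 → Ridge (d²=122298941.00)
P4 → Draw (d²=420175529.00)
P5 → Draw (d²=227293604.00)
P6 → Draw (d²=512937220.00)
P7 → Basin (d²=190469269.00)
P8 → Mesa (d²=520960037.00)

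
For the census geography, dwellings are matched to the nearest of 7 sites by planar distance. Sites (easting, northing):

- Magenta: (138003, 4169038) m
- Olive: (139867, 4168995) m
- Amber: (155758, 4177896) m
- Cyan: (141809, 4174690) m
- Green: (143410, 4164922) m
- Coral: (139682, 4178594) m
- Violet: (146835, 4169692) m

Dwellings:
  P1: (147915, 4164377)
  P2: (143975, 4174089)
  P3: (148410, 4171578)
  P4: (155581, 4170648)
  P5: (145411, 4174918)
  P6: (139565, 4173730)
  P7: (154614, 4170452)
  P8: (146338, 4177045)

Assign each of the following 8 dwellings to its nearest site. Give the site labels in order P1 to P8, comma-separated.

Green, Cyan, Violet, Amber, Cyan, Cyan, Amber, Cyan

P1 → Green (d²=20592050.00)
P2 → Cyan (d²=5052757.00)
P3 → Violet (d²=6037621.00)
P4 → Amber (d²=52564833.00)
P5 → Cyan (d²=13026388.00)
P6 → Cyan (d²=5957136.00)
P7 → Amber (d²=56721872.00)
P8 → Cyan (d²=26057866.00)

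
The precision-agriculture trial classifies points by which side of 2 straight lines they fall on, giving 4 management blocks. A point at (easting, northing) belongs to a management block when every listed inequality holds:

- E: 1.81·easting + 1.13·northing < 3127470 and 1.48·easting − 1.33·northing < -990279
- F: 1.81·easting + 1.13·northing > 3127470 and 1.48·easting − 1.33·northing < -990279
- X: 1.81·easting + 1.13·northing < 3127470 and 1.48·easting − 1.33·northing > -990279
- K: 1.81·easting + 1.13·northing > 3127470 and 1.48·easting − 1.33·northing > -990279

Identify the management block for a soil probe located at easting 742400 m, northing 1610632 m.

F

1.81·742400 + 1.13·1610632 = 3163758.160, which is > 3127470
1.48·742400 − 1.33·1610632 = -1043388.560, which is < -990279
This sign pattern matches F.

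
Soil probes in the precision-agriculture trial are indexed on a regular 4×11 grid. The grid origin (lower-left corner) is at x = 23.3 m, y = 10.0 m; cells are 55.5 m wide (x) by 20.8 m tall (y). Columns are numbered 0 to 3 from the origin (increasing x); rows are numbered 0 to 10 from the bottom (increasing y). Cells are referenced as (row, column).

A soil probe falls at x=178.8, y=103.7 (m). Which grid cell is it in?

(4, 2)

Column index: ⌊(178.8 − 23.3) / 55.5⌋ = ⌊2.802⌋ = 2
Row offset from origin: ⌊(103.7 − 10.0) / 20.8⌋ = ⌊4.505⌋ = 4 → row 4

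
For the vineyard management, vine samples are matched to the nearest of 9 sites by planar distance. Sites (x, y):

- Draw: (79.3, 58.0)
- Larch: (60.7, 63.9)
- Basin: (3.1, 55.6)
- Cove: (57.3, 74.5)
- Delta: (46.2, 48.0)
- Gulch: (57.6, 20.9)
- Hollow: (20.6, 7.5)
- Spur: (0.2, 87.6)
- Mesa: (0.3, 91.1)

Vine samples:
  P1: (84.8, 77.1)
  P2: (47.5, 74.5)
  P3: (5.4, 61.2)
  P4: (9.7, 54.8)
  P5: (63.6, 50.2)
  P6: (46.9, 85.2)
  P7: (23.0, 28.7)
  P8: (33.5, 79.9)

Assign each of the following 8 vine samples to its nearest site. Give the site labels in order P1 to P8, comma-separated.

P1 → Draw (d²=395.06)
P2 → Cove (d²=96.04)
P3 → Basin (d²=36.65)
P4 → Basin (d²=44.20)
P5 → Larch (d²=196.10)
P6 → Cove (d²=222.65)
P7 → Hollow (d²=455.20)
P8 → Cove (d²=595.60)

Draw, Cove, Basin, Basin, Larch, Cove, Hollow, Cove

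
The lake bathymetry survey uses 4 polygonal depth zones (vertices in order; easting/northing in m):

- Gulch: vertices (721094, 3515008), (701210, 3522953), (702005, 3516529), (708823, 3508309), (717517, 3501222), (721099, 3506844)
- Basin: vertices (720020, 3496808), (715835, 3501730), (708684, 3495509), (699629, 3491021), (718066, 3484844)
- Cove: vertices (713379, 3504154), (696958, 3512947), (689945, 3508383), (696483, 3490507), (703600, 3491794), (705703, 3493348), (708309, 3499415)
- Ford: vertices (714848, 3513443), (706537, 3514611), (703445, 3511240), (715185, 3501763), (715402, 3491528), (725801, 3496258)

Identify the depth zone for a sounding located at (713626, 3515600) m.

Gulch

Cast a ray rightward from (713626, 3515600). For each polygon, the edges (by vertex number in listed order) whose endpoints lie on opposite sides of northing = 3515600, where each meets that height, and whether that is right or left of the point:
Gulch: 1–2 at easting≈719612.4 (right), 3–4 at easting≈702775.6 (left) → 1 crossing.
Basin: no edge straddles that height → 0 crossings.
Cove: no edge straddles that height → 0 crossings.
Ford: no edge straddles that height → 0 crossings.
Only Gulch has an odd count, so the point is inside Gulch.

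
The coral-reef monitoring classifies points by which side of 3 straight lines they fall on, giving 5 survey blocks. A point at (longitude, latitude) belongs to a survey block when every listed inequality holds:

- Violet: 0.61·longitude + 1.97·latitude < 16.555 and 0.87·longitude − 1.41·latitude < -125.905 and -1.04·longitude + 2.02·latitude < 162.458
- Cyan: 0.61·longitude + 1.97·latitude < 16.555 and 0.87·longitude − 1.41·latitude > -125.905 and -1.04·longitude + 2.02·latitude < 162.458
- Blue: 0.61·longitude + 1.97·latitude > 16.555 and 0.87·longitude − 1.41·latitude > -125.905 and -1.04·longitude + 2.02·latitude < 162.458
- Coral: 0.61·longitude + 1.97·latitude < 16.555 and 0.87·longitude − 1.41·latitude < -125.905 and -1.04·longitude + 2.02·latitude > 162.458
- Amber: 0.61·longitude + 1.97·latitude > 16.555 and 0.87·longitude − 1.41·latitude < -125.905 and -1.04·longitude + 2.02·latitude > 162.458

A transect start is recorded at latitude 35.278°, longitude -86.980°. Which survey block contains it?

Cyan

0.61·-86.980 + 1.97·35.278 = 16.440, which is < 16.555
0.87·-86.980 − 1.41·35.278 = -125.415, which is > -125.905
-1.04·-86.980 + 2.02·35.278 = 161.721, which is < 162.458
This sign pattern matches Cyan.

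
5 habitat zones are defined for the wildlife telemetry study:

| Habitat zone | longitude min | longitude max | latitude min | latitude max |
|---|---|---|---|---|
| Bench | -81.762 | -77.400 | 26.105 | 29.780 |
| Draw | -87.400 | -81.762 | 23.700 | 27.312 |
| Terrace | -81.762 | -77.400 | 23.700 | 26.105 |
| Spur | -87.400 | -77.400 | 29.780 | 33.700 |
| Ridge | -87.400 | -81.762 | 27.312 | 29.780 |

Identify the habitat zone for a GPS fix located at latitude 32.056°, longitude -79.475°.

The point has longitude = -79.475 and latitude = 32.056.
Only Spur satisfies -87.400 ≤ longitude ≤ -77.400 and 29.780 ≤ latitude ≤ 33.700.

Spur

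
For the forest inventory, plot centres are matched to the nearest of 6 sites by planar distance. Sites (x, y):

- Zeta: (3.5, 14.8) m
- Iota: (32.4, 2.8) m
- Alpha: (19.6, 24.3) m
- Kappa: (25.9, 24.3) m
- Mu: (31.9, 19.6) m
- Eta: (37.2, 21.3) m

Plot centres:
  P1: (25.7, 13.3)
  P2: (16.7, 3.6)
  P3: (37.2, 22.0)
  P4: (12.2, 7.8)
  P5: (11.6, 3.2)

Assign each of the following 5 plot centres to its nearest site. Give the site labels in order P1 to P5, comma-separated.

Mu, Iota, Eta, Zeta, Zeta

P1 → Mu (d²=78.13)
P2 → Iota (d²=247.13)
P3 → Eta (d²=0.49)
P4 → Zeta (d²=124.69)
P5 → Zeta (d²=200.17)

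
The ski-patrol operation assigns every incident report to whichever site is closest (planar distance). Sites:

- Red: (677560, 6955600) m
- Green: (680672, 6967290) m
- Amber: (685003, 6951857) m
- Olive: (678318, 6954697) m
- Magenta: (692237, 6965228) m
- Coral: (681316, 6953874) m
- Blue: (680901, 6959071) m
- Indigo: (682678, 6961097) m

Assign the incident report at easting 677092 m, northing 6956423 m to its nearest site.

Red

Squared distances to each site:
Red: 896353.000; Green: 130908089.000; Amber: 83432277.000; Olive: 4482152.000; Magenta: 306899050.000; Coral: 24339577.000; Blue: 21520385.000; Indigo: 53049672.000.
Minimum at Red.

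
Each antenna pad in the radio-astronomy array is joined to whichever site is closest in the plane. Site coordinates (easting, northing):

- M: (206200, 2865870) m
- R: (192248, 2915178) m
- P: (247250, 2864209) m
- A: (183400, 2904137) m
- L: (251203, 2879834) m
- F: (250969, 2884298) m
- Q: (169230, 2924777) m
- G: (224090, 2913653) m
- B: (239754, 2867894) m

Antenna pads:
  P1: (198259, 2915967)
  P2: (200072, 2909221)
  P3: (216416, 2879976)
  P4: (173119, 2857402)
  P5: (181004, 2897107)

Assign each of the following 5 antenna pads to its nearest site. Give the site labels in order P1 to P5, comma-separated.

P1 → R (d²=36754642.00)
P2 → R (d²=96700825.00)
P3 → M (d²=303345892.00)
P4 → M (d²=1166059585.00)
P5 → A (d²=55161716.00)

R, R, M, M, A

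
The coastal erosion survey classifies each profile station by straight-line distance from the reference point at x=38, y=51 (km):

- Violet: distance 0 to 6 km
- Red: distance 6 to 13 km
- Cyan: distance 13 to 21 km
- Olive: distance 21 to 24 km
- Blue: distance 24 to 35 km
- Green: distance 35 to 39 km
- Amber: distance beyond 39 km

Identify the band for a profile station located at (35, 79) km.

Distance = √((35−38)² + (79−51)²) = √(9.000 + 784.000) = 28.160 km.
24 ≤ 28.160 < 35 → Blue.

Blue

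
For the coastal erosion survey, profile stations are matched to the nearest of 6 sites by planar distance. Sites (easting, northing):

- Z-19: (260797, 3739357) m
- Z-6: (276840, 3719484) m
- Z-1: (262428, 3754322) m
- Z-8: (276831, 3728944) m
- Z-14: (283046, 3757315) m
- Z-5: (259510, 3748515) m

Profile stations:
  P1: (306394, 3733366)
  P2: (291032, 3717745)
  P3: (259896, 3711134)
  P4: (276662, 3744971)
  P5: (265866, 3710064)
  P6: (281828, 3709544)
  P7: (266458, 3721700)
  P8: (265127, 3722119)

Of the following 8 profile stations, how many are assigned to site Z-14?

P1 → Z-8
P2 → Z-6
P3 → Z-6
P4 → Z-14
P5 → Z-6
P6 → Z-6
P7 → Z-6
P8 → Z-6
1 of the 8 goes to Z-14.

1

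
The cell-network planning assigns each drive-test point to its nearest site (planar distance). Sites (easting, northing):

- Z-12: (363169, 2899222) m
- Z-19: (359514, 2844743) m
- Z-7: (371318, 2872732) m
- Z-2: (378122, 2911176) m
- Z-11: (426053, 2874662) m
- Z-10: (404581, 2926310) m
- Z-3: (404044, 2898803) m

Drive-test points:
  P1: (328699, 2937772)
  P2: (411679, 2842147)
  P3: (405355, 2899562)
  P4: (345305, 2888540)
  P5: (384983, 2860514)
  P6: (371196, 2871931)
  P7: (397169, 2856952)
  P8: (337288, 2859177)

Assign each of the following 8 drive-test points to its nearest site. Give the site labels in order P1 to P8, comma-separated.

Z-12, Z-11, Z-3, Z-12, Z-7, Z-7, Z-7, Z-19

P1 → Z-12 (d²=2674283400.00)
P2 → Z-11 (d²=1263837101.00)
P3 → Z-3 (d²=2294802.00)
P4 → Z-12 (d²=433227620.00)
P5 → Z-7 (d²=336011749.00)
P6 → Z-7 (d²=656485.00)
P7 → Z-7 (d²=917282601.00)
P8 → Z-19 (d²=702335432.00)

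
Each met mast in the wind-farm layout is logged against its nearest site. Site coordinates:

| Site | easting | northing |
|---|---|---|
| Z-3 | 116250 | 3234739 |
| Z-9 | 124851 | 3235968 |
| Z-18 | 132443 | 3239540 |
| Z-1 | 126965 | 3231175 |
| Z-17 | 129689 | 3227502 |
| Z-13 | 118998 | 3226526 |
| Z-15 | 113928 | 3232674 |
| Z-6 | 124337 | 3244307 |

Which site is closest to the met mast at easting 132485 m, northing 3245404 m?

Z-18

Squared distances to each site:
Z-3: 377317450.000; Z-9: 147316052.000; Z-18: 34388260.000; Z-1: 232934841.000; Z-17: 328299220.000; Z-13: 538278053.000; Z-15: 506415149.000; Z-6: 67593313.000.
Minimum at Z-18.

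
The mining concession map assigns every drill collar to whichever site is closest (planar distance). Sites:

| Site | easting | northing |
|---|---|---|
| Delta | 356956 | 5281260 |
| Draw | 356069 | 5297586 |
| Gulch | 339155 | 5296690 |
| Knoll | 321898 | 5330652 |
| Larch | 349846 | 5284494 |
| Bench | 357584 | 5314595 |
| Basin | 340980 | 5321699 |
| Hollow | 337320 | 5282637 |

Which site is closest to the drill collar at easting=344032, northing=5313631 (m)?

Squared distances to each site:
Delta: 1214911417.000; Draw: 402331394.000; Gulch: 310782610.000; Knoll: 779628397.000; Larch: 882767365.000; Bench: 184586000.000; Basin: 74407328.000; Hollow: 1005678980.000.
Minimum at Basin.

Basin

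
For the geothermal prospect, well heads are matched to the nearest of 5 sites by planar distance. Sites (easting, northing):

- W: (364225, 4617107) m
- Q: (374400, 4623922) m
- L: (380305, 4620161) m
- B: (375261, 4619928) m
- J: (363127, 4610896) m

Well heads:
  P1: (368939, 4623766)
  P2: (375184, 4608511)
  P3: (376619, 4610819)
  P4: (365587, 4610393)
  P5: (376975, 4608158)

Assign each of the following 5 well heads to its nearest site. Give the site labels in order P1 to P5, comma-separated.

P1 → Q (d²=29846857.00)
P2 → B (d²=130353818.00)
P3 → B (d²=84818045.00)
P4 → J (d²=6304609.00)
P5 → B (d²=141470696.00)

Q, B, B, J, B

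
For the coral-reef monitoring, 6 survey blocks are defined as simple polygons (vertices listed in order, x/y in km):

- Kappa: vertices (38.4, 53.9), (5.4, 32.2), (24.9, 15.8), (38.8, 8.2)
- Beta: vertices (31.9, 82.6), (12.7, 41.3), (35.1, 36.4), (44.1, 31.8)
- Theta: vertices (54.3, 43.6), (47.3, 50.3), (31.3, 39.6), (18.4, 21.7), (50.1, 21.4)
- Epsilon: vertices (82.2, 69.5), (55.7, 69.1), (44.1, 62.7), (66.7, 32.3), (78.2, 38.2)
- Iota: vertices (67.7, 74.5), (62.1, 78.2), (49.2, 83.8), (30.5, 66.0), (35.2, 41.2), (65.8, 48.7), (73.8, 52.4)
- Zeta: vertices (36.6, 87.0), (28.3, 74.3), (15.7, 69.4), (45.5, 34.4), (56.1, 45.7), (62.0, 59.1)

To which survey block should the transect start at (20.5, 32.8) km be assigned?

Cast a ray rightward from (20.5, 32.8). For each polygon, the edges (by vertex number in listed order) whose endpoints lie on opposite sides of y = 32.8, where each meets that height, and whether that is right or left of the point:
Kappa: 1–2 at x≈6.31 (left), 4–1 at x≈38.58 (right) → 1 crossing.
Beta: 3–4 at x≈42.14 (right), 4–1 at x≈43.86 (right) → 2 crossings.
Theta: 3–4 at x≈26.40 (right), 5–1 at x≈52.26 (right) → 2 crossings.
Epsilon: 3–4 at x≈66.33 (right), 4–5 at x≈67.67 (right) → 2 crossings.
Iota: no edge straddles that height → 0 crossings.
Zeta: no edge straddles that height → 0 crossings.
Only Kappa has an odd count, so the point is inside Kappa.

Kappa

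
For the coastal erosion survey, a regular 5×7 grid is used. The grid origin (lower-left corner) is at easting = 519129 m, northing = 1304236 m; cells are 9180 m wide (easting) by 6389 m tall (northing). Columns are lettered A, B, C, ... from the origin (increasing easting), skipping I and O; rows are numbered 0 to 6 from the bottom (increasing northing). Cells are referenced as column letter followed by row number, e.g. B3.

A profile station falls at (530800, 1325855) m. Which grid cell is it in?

B3

Column index: ⌊(530800 − 519129) / 9180⌋ = ⌊1.271⌋ = 1 → column B
Row offset from origin: ⌊(1325855 − 1304236) / 6389⌋ = ⌊3.384⌋ = 3 → row 3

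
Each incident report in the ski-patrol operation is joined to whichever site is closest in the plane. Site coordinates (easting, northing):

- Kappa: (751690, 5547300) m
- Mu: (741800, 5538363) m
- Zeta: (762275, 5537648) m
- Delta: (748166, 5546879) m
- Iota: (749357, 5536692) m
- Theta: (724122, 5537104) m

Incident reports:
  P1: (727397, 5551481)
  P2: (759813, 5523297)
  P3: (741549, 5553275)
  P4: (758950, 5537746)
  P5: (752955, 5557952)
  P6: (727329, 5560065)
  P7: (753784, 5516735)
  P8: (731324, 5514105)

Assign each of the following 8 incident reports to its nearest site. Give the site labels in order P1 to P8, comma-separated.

P1 → Theta (d²=217423754.00)
P2 → Zeta (d²=212012645.00)
P3 → Delta (d²=84693505.00)
P4 → Zeta (d²=11065229.00)
P5 → Kappa (d²=115065329.00)
P6 → Theta (d²=537492370.00)
P7 → Iota (d²=417880178.00)
P8 → Theta (d²=580822805.00)

Theta, Zeta, Delta, Zeta, Kappa, Theta, Iota, Theta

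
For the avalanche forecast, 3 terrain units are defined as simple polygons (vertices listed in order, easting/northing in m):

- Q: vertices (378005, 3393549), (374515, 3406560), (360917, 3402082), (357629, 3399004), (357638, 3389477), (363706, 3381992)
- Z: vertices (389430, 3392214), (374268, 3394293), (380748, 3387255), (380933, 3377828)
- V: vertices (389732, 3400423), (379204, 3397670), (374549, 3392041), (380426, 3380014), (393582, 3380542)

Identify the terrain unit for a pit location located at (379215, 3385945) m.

V

Cast a ray rightward from (379215, 3385945). For each polygon, the edges (by vertex number in listed order) whose endpoints lie on opposite sides of northing = 3385945, where each meets that height, and whether that is right or left of the point:
Q: 5–6 at easting≈360501.4 (left), 6–1 at easting≈368596.9 (left) → 0 crossings.
Z: 3–4 at easting≈380773.7 (right), 4–1 at easting≈385727.3 (right) → 2 crossings.
V: 3–4 at easting≈377527.8 (left), 5–1 at easting≈392535.7 (right) → 1 crossing.
Only V has an odd count, so the point is inside V.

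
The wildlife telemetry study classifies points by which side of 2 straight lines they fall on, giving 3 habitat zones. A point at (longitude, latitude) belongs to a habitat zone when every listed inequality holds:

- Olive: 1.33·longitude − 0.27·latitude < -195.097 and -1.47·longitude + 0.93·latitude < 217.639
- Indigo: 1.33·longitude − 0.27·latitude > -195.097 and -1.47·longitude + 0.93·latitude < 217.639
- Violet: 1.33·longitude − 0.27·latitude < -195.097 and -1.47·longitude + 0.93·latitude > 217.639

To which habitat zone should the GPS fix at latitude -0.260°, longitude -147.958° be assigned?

Olive

1.33·-147.958 − 0.27·-0.260 = -196.714, which is < -195.097
-1.47·-147.958 + 0.93·-0.260 = 217.256, which is < 217.639
This sign pattern matches Olive.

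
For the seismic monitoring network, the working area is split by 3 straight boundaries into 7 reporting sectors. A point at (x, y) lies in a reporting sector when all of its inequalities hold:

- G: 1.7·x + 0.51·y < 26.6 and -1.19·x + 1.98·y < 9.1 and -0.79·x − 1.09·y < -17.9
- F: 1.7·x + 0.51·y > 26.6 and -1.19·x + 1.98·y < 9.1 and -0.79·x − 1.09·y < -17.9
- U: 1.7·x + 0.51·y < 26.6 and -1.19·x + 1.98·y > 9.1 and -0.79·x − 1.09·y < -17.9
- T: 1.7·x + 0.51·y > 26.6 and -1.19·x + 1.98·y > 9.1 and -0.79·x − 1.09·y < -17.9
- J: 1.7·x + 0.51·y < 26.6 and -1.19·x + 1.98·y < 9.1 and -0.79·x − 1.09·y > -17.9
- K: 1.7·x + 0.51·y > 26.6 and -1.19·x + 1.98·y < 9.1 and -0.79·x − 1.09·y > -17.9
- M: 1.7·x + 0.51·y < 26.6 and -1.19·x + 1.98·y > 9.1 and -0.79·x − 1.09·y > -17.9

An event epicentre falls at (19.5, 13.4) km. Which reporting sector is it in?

1.7·19.5 + 0.51·13.4 = 39.984, which is > 26.6
-1.19·19.5 + 1.98·13.4 = 3.327, which is < 9.1
-0.79·19.5 − 1.09·13.4 = -30.011, which is < -17.9
This sign pattern matches F.

F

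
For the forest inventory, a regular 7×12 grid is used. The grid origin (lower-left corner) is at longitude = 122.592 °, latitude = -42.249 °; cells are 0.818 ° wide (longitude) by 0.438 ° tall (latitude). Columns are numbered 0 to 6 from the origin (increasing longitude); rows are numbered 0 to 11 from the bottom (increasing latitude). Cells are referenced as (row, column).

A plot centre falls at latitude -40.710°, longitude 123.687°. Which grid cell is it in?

(3, 1)

Column index: ⌊(123.687 − 122.592) / 0.818⌋ = ⌊1.339⌋ = 1
Row offset from origin: ⌊(-40.710 − -42.249) / 0.438⌋ = ⌊3.514⌋ = 3 → row 3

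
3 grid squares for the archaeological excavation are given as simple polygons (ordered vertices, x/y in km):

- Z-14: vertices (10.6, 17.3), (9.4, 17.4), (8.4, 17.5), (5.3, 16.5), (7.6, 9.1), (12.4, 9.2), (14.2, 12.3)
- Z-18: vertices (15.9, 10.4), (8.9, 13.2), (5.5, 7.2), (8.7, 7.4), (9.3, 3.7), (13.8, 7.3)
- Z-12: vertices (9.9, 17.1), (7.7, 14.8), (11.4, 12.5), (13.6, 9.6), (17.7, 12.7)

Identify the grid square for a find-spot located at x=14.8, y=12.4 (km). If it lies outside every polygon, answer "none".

Cast a ray rightward from (14.8, 12.4). For each polygon, the edges (by vertex number in listed order) whose endpoints lie on opposite sides of y = 12.4, where each meets that height, and whether that is right or left of the point:
Z-14: 4–5 at x≈6.57 (left), 7–1 at x≈14.13 (left) → 0 crossings.
Z-18: 1–2 at x≈10.90 (left), 2–3 at x≈8.45 (left) → 0 crossings.
Z-12: 3–4 at x≈11.48 (left), 4–5 at x≈17.30 (right) → 1 crossing.
Only Z-12 has an odd count, so the point is inside Z-12.

Z-12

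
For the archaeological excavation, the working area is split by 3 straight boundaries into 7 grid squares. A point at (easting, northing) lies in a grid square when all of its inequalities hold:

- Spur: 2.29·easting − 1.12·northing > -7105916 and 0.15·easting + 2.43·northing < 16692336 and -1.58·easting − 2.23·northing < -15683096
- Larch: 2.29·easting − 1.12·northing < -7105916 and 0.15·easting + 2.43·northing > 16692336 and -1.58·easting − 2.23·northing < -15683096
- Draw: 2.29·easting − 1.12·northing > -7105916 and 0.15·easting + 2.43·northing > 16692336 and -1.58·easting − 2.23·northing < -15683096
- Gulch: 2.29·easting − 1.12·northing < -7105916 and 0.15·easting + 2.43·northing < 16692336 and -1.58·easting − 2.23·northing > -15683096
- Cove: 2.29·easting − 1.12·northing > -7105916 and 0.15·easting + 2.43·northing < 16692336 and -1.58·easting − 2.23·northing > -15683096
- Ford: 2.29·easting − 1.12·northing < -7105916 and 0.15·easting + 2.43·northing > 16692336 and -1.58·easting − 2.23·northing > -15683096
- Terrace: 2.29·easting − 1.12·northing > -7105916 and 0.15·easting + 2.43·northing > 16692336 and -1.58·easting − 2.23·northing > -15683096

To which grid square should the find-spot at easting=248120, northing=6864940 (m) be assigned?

2.29·248120 − 1.12·6864940 = -7120538.000, which is < -7105916
0.15·248120 + 2.43·6864940 = 16719022.200, which is > 16692336
-1.58·248120 − 2.23·6864940 = -15700845.800, which is < -15683096
This sign pattern matches Larch.

Larch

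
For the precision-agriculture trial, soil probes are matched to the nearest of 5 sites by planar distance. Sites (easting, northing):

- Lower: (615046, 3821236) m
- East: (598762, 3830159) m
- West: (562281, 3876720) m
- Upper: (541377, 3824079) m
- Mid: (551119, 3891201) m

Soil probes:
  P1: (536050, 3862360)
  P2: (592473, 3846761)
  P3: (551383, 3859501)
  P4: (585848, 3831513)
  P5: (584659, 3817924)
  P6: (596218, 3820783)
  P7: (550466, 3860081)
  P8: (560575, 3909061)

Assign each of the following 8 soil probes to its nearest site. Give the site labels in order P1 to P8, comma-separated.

West, East, West, East, East, East, West, Mid

P1 → West (d²=894274961.00)
P2 → East (d²=315177925.00)
P3 → West (d²=415260365.00)
P4 → East (d²=168604712.00)
P5 → East (d²=348589834.00)
P6 → East (d²=94381312.00)
P7 → West (d²=416450546.00)
P8 → Mid (d²=408395536.00)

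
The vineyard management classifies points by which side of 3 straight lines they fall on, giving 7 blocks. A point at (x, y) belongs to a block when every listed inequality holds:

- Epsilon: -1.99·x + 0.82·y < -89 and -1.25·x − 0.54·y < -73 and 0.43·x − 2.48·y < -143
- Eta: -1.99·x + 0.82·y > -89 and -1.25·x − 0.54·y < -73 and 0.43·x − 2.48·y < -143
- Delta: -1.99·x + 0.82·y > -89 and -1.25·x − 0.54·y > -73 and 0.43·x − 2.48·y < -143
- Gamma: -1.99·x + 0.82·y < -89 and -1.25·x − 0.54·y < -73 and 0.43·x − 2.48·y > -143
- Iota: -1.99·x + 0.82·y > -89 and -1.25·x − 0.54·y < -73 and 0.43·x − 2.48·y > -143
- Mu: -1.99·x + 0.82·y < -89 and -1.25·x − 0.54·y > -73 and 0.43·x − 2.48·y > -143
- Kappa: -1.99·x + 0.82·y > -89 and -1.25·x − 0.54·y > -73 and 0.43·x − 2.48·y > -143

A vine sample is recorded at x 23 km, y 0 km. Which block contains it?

-1.99·23 + 0.82·0 = -45.770, which is > -89
-1.25·23 − 0.54·0 = -28.750, which is > -73
0.43·23 − 2.48·0 = 9.890, which is > -143
This sign pattern matches Kappa.

Kappa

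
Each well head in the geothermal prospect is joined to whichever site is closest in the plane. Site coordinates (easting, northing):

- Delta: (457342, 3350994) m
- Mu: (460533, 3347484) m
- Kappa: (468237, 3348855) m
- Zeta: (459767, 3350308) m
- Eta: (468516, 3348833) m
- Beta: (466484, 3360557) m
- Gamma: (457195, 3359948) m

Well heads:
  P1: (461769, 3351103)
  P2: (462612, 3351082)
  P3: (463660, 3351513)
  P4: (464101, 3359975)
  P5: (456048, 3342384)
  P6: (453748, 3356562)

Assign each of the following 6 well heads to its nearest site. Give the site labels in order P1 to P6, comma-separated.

Zeta, Zeta, Zeta, Beta, Mu, Gamma

P1 → Zeta (d²=4640029.00)
P2 → Zeta (d²=8693101.00)
P3 → Zeta (d²=16607474.00)
P4 → Beta (d²=6017413.00)
P5 → Mu (d²=46125225.00)
P6 → Gamma (d²=23346805.00)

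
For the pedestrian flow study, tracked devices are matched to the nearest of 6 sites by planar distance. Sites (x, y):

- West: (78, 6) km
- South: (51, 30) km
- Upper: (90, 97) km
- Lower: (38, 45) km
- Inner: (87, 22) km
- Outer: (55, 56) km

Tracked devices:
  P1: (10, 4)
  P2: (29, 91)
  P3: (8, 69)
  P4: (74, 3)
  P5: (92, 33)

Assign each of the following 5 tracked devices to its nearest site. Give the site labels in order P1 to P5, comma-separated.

South, Outer, Lower, West, Inner

P1 → South (d²=2357.00)
P2 → Outer (d²=1901.00)
P3 → Lower (d²=1476.00)
P4 → West (d²=25.00)
P5 → Inner (d²=146.00)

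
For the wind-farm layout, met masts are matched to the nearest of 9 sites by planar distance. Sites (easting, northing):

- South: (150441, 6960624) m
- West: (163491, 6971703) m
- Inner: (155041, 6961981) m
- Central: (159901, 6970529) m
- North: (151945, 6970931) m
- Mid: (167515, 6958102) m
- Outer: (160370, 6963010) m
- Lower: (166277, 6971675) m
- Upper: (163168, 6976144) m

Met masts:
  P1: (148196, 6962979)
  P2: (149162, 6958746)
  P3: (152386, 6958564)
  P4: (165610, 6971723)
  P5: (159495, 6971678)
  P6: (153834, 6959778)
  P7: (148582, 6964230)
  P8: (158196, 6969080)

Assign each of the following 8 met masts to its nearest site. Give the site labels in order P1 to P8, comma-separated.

P1 → South (d²=10586050.00)
P2 → South (d²=5162725.00)
P3 → South (d²=8026625.00)
P4 → Lower (d²=447193.00)
P5 → Central (d²=1485037.00)
P6 → Inner (d²=6310058.00)
P7 → South (d²=16459117.00)
P8 → Central (d²=5006626.00)

South, South, South, Lower, Central, Inner, South, Central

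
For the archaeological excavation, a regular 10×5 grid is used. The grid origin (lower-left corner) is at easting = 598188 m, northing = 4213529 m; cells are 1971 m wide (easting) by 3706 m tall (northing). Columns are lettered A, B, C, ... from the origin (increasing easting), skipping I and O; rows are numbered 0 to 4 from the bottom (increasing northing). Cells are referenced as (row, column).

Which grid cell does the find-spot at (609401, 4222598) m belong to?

Column index: ⌊(609401 − 598188) / 1971⌋ = ⌊5.689⌋ = 5 → column F
Row offset from origin: ⌊(4222598 − 4213529) / 3706⌋ = ⌊2.447⌋ = 2 → row 2

(2, F)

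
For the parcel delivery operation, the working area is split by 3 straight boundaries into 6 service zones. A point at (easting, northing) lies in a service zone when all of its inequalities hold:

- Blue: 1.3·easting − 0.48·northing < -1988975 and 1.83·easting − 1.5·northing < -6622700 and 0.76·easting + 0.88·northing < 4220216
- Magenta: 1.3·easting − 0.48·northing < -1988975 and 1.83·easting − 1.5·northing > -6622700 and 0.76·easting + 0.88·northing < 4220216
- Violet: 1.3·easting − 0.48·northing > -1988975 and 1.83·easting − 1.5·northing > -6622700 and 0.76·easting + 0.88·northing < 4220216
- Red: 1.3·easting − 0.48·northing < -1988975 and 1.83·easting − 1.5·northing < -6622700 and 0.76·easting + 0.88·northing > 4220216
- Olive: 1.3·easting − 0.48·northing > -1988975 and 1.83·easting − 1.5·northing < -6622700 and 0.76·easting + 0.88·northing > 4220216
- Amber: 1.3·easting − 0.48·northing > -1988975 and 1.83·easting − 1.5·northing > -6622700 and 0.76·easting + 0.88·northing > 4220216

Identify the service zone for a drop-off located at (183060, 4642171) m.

Red

1.3·183060 − 0.48·4642171 = -1990264.080, which is < -1988975
1.83·183060 − 1.5·4642171 = -6628256.700, which is < -6622700
0.76·183060 + 0.88·4642171 = 4224236.080, which is > 4220216
This sign pattern matches Red.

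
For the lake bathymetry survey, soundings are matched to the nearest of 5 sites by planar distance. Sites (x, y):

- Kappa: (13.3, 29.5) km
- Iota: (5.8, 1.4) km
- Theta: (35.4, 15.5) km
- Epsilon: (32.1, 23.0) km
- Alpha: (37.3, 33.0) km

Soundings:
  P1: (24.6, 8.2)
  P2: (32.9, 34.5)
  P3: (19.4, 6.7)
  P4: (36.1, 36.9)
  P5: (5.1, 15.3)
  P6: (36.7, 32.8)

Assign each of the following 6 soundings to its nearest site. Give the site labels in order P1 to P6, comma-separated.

Theta, Alpha, Iota, Alpha, Iota, Alpha

P1 → Theta (d²=169.93)
P2 → Alpha (d²=21.61)
P3 → Iota (d²=213.05)
P4 → Alpha (d²=16.65)
P5 → Iota (d²=193.70)
P6 → Alpha (d²=0.40)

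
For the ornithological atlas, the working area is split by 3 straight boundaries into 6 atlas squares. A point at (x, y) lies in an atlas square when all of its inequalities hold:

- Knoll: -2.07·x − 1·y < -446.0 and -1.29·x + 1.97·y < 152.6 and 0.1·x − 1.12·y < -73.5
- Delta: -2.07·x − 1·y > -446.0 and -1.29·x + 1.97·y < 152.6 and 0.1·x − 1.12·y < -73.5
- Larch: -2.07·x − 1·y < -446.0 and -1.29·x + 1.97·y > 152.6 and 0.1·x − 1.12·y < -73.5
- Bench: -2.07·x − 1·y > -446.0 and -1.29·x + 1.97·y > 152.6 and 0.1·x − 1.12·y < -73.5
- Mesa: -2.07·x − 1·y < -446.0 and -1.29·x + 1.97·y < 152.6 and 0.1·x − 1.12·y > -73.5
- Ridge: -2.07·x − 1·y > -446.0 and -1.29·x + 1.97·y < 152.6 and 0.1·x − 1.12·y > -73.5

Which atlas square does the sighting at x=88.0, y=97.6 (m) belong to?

Delta

-2.07·88.0 − 1·97.6 = -279.760, which is > -446.0
-1.29·88.0 + 1.97·97.6 = 78.752, which is < 152.6
0.1·88.0 − 1.12·97.6 = -100.512, which is < -73.5
This sign pattern matches Delta.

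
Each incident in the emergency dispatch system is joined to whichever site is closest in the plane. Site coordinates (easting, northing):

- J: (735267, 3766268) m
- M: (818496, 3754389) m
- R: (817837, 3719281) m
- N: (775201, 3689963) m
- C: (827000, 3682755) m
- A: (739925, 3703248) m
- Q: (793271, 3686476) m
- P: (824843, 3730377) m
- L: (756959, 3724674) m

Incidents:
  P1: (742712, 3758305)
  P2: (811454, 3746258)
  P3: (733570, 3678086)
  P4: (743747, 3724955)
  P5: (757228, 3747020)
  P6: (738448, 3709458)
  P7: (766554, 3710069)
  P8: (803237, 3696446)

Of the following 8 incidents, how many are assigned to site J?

1

P1 → J
P2 → M
P3 → A
P4 → L
P5 → L
P6 → A
P7 → L
P8 → Q
1 of the 8 goes to J.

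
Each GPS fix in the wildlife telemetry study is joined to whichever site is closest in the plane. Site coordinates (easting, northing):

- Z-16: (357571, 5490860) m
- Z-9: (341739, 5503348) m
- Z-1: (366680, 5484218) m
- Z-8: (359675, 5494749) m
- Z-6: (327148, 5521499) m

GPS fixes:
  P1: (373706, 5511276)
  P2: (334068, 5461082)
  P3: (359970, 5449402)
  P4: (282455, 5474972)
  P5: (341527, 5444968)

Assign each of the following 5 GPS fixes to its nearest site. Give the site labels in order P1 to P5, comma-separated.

Z-8, Z-16, Z-1, Z-6, Z-1

P1 → Z-8 (d²=470010690.00)
P2 → Z-16 (d²=1439120293.00)
P3 → Z-1 (d²=1257177956.00)
P4 → Z-6 (d²=4162225978.00)
P5 → Z-1 (d²=2173235909.00)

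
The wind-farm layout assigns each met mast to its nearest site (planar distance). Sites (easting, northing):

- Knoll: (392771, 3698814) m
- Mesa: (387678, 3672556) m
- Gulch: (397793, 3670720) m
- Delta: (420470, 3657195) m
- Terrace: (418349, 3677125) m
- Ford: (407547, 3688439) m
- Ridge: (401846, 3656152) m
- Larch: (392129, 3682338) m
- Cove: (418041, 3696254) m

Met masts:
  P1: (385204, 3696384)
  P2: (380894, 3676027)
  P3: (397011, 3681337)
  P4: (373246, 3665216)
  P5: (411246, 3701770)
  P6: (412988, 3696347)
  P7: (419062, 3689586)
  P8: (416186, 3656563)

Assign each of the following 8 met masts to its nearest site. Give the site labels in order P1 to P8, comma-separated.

P1 → Knoll (d²=63164389.00)
P2 → Mesa (d²=58070497.00)
P3 → Larch (d²=24835925.00)
P4 → Mesa (d²=262158224.00)
P5 → Cove (d²=76598281.00)
P6 → Cove (d²=25541458.00)
P7 → Cove (d²=45504665.00)
P8 → Delta (d²=18752080.00)

Knoll, Mesa, Larch, Mesa, Cove, Cove, Cove, Delta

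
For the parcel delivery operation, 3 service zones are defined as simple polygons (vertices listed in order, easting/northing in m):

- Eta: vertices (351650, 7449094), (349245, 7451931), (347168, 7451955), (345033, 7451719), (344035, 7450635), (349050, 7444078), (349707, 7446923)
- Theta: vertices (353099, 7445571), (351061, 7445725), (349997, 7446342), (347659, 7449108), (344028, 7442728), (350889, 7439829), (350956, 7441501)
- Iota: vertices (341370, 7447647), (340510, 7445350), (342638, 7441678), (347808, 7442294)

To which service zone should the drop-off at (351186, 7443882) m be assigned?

Cast a ray rightward from (351186, 7443882). For each polygon, the edges (by vertex number in listed order) whose endpoints lie on opposite sides of northing = 7443882, where each meets that height, and whether that is right or left of the point:
Eta: no edge straddles that height → 0 crossings.
Theta: 4–5 at easting≈344684.8 (left), 7–1 at easting≈352209.7 (right) → 1 crossing.
Iota: 2–3 at easting≈341360.7 (left), 4–1 at easting≈345898.1 (left) → 0 crossings.
Only Theta has an odd count, so the point is inside Theta.

Theta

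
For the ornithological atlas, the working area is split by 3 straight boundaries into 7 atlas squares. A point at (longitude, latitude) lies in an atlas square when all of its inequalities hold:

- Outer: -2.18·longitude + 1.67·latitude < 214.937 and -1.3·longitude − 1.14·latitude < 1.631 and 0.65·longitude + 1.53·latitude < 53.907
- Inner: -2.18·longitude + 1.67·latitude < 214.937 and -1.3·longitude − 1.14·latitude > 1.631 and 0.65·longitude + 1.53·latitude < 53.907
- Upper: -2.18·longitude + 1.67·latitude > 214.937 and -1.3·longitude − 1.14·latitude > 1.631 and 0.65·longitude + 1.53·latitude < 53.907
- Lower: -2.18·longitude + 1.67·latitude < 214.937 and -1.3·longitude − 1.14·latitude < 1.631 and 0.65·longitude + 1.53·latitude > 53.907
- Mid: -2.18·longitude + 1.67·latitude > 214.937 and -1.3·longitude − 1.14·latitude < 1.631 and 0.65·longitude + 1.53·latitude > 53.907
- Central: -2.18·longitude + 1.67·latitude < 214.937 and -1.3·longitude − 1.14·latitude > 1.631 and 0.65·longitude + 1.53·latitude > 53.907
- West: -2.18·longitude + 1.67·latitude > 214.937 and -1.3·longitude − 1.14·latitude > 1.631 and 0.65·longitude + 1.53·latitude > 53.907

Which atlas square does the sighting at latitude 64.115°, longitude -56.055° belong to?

Mid

-2.18·-56.055 + 1.67·64.115 = 229.272, which is > 214.937
-1.3·-56.055 − 1.14·64.115 = -0.220, which is < 1.631
0.65·-56.055 + 1.53·64.115 = 61.660, which is > 53.907
This sign pattern matches Mid.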